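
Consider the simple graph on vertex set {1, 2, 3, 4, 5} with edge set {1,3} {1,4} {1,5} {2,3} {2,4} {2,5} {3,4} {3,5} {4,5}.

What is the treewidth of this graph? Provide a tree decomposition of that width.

Treewidth 3.
Bags: B1 = {1, 3, 4, 5}  B2 = {2, 3, 4, 5}
Tree: B1–B2

The largest bag has 4 vertices, giving width 3; this decomposition certifies tw(G) ≤ 3. On the other hand G contains the 4-clique {1, 3, 4, 5}. A clique must lie in a single bag of any decomposition, so no decomposition can have width below 3. Therefore the treewidth is 3.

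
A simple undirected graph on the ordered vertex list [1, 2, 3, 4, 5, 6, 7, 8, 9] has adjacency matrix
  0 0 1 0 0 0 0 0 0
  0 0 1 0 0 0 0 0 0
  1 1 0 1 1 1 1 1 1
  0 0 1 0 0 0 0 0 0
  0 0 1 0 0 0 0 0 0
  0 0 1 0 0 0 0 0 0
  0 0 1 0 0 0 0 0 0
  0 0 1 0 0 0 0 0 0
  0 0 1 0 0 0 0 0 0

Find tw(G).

A width-1 tree decomposition is:
Bags: B1 = {2, 3}  B2 = {3, 4}  B3 = {3, 8}  B4 = {3, 7}  B5 = {1, 3}  B6 = {3, 6}  B7 = {3, 5}  B8 = {3, 9}
Tree: B1–B2, B1–B3, B1–B4, B4–B5, B3–B6, B3–B7, B2–B8
Each bag holds 2 vertices, so the decomposition has width 1, which upper-bounds the treewidth. Any graph with an edge has treewidth ≥ 1, and G has the edge 2–3. Therefore the treewidth is 1.

1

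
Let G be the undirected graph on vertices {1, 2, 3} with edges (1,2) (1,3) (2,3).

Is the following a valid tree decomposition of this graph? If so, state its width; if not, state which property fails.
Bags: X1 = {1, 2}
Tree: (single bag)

A tree decomposition must satisfy three properties: every vertex lies in some bag; for every edge, both endpoints lie together in some bag; and for every vertex, the bags containing it form a connected subtree. Here vertex 3 appears in no bag, so the decomposition is invalid.

No — vertex 3 appears in no bag.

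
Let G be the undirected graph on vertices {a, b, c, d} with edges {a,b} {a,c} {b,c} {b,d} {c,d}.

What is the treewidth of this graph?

A width-2 tree decomposition is:
Bags: B1 = {b, c, d}  B2 = {a, b, c}
Tree: B1–B2
The largest bag has 3 vertices, giving width 2; this decomposition certifies tw(G) ≤ 2. Conversely, {b, c, d} is a clique of size 3, and the vertices of any clique must share a bag in every tree decomposition; so some bag has ≥ 3 vertices and tw(G) ≥ 2. The upper and lower bounds meet at 2, so that is the treewidth.

2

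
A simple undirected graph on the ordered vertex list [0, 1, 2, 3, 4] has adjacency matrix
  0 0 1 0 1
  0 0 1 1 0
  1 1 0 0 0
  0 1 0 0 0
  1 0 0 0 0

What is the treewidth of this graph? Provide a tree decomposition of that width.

The largest bag has 2 vertices, giving width 1; this decomposition certifies tw(G) ≤ 1. Since G has at least one edge (e.g. 3–1), it is not an edgeless graph, so tw(G) ≥ 1. Hence tw(G) = 1 exactly.

Treewidth 1.
One optimal decomposition is:
Bags: B1 = {1, 3}  B2 = {1, 2}  B3 = {0, 2}  B4 = {0, 4}
Tree: B1–B2, B2–B3, B3–B4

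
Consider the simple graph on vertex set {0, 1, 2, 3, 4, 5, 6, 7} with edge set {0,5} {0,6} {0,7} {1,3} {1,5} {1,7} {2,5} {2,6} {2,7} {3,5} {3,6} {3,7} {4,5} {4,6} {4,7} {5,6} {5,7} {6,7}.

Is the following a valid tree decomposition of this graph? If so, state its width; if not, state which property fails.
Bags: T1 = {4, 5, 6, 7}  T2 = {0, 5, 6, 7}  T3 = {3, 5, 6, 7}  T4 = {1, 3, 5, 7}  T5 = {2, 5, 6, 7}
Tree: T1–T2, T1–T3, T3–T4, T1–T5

Every vertex of G appears in some bag (union = {0, 1, 2, 3, 4, 5, 6, 7}); every edge is covered by a bag; and for each vertex v the set of bags containing v is connected in the bag tree. The decomposition is therefore valid. The largest bag has 4 vertices, so the width is 3.

Yes; width 3.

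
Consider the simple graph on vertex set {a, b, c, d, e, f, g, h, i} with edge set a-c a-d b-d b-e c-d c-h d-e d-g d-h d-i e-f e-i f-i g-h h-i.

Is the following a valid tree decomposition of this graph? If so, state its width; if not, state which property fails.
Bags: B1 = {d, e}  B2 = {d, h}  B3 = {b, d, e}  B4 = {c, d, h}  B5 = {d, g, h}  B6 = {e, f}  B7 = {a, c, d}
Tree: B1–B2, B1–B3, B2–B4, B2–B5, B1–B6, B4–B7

A tree decomposition must satisfy three properties: every vertex lies in some bag; for every edge, both endpoints lie together in some bag; and for every vertex, the bags containing it form a connected subtree. Here vertex i appears in no bag, so the decomposition is invalid.

No — vertex i appears in no bag.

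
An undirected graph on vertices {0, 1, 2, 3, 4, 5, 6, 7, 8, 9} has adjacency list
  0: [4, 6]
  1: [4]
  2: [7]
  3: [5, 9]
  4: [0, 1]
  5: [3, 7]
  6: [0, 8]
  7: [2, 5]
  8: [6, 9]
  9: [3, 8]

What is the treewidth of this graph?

1

A width-1 tree decomposition is:
Bags: B1 = {2, 7}  B2 = {5, 7}  B3 = {3, 5}  B4 = {3, 9}  B5 = {8, 9}  B6 = {6, 8}  B7 = {0, 6}  B8 = {0, 4}  B9 = {1, 4}
Tree: B1–B2, B2–B3, B3–B4, B4–B5, B5–B6, B6–B7, B7–B8, B8–B9
Each bag holds 2 vertices, so the decomposition has width 1, which upper-bounds the treewidth. G has an edge, so its treewidth is at least 1. The upper and lower bounds meet at 1, so that is the treewidth.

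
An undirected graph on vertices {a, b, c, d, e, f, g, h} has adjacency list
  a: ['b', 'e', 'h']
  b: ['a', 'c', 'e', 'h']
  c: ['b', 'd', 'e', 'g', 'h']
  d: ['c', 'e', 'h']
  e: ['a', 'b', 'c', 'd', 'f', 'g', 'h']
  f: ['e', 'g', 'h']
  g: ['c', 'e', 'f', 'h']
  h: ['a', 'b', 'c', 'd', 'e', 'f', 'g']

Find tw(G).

A width-3 tree decomposition is:
Bags: B1 = {c, d, e, h}  B2 = {b, c, e, h}  B3 = {a, b, e, h}  B4 = {c, e, g, h}  B5 = {e, f, g, h}
Tree: B1–B2, B2–B3, B1–B4, B4–B5
The largest bag has 4 vertices, giving width 3; this decomposition certifies tw(G) ≤ 3. Conversely, {a, b, e, h} is a clique of size 4, and the vertices of any clique must share a bag in every tree decomposition; so some bag has ≥ 4 vertices and tw(G) ≥ 3. Therefore the treewidth is 3.

3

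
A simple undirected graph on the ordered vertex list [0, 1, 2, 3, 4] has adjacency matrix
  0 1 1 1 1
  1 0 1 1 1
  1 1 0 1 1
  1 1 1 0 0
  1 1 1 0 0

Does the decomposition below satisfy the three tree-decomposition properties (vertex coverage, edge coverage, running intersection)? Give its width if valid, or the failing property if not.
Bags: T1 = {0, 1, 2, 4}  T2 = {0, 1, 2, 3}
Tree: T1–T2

Every vertex of G appears in some bag (union = {0, 1, 2, 3, 4}); every edge is covered by a bag; and for each vertex v the set of bags containing v is connected in the bag tree. The decomposition is therefore valid. The largest bag has 4 vertices, so the width is 3.

Yes; width 3.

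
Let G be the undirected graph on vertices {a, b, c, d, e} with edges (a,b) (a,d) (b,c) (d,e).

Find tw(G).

A width-1 tree decomposition is:
Bags: B1 = {d, e}  B2 = {a, d}  B3 = {a, b}  B4 = {b, c}
Tree: B1–B2, B2–B3, B3–B4
Every bag has size at most 2, so the width is 2 − 1 = 1 and tw(G) ≤ 1. Any graph with an edge has treewidth ≥ 1, and G has the edge e–d. The upper and lower bounds meet at 1, so that is the treewidth.

1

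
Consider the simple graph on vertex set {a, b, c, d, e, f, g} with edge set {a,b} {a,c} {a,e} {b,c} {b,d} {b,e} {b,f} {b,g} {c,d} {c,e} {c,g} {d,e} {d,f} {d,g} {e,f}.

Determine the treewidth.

A width-3 tree decomposition is:
Bags: B1 = {b, c, d, e}  B2 = {b, d, e, f}  B3 = {b, c, d, g}  B4 = {a, b, c, e}
Tree: B1–B2, B1–B3, B1–B4
Each bag holds 4 vertices, so the decomposition has width 3, which upper-bounds the treewidth. On the other hand G contains the 4-clique {b, c, d, g}. A clique must lie in a single bag of any decomposition, so no decomposition can have width below 3. Combining the bounds, tw(G) = 3.

3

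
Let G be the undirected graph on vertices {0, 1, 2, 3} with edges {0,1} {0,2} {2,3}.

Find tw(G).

A width-1 tree decomposition is:
Bags: B1 = {0, 1}  B2 = {0, 2}  B3 = {2, 3}
Tree: B1–B2, B2–B3
Each bag holds 2 vertices, so the decomposition has width 1, which upper-bounds the treewidth. G has an edge, so its treewidth is at least 1. Combining the bounds, tw(G) = 1.

1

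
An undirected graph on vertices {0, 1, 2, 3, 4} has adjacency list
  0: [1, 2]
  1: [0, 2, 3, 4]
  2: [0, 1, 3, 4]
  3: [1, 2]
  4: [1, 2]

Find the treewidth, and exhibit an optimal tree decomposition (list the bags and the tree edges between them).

Treewidth 2.
One optimal decomposition is:
Bags: B1 = {0, 1, 2}  B2 = {1, 2, 4}  B3 = {1, 2, 3}
Tree: B1–B2, B2–B3

The largest bag has 3 vertices, giving width 2; this decomposition certifies tw(G) ≤ 2. On the other hand G contains the 3-clique {0, 1, 2}. A clique must lie in a single bag of any decomposition, so no decomposition can have width below 2. Combining the bounds, tw(G) = 2.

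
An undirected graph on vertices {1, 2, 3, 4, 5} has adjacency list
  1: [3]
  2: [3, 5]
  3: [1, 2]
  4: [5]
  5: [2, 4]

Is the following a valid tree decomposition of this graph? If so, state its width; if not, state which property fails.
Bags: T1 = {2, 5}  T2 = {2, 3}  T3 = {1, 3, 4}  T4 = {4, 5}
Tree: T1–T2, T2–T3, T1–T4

No — bags containing vertex 4 are not connected in the tree.

A tree decomposition must satisfy three properties: every vertex lies in some bag; for every edge, both endpoints lie together in some bag; and for every vertex, the bags containing it form a connected subtree. Here bags containing vertex 4 are not connected in the tree, so the decomposition is invalid.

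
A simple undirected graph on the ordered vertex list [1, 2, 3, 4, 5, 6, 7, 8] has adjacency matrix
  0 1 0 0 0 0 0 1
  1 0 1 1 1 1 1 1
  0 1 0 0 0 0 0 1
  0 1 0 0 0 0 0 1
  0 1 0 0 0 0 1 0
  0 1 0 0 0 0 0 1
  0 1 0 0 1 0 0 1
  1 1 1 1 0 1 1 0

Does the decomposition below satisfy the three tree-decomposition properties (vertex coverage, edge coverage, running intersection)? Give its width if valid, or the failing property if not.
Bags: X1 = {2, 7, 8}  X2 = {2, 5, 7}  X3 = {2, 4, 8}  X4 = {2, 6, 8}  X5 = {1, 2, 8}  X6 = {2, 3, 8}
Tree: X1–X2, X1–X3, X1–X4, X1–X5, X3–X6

Yes; width 2.

Vertex coverage: the bags together contain {1, 2, 3, 4, 5, 6, 7, 8}, the full vertex set. Edge coverage: each edge of G has both endpoints in at least one bag. Running intersection: for every vertex, the bags containing it form a connected subtree. All three properties hold, so this is a valid tree decomposition of width max|bag| − 1 = 2, and hence tw(G) ≤ 2.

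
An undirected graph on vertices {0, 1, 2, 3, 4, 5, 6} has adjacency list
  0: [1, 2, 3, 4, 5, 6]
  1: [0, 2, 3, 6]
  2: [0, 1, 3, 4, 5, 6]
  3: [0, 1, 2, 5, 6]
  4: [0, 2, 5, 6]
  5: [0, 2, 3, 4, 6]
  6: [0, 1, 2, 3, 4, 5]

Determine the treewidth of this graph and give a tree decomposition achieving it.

The largest bag has 5 vertices, giving width 4; this decomposition certifies tw(G) ≤ 4. Conversely, {0, 1, 2, 3, 6} is a clique of size 5, and the vertices of any clique must share a bag in every tree decomposition; so some bag has ≥ 5 vertices and tw(G) ≥ 4. Therefore the treewidth is 4.

Treewidth 4.
Bags: B1 = {0, 2, 4, 5, 6}  B2 = {0, 2, 3, 5, 6}  B3 = {0, 1, 2, 3, 6}
Tree: B1–B2, B2–B3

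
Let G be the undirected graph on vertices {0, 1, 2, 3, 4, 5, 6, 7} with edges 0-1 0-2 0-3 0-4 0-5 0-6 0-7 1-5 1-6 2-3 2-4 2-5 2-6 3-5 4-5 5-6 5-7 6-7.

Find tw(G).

3

A width-3 tree decomposition is:
Bags: B1 = {0, 1, 5, 6}  B2 = {0, 2, 5, 6}  B3 = {0, 2, 3, 5}  B4 = {0, 5, 6, 7}  B5 = {0, 2, 4, 5}
Tree: B1–B2, B2–B3, B1–B4, B3–B5
The largest bag has 4 vertices, giving width 3; this decomposition certifies tw(G) ≤ 3. Conversely, {0, 1, 5, 6} is a clique of size 4, and the vertices of any clique must share a bag in every tree decomposition; so some bag has ≥ 4 vertices and tw(G) ≥ 3. The upper and lower bounds meet at 3, so that is the treewidth.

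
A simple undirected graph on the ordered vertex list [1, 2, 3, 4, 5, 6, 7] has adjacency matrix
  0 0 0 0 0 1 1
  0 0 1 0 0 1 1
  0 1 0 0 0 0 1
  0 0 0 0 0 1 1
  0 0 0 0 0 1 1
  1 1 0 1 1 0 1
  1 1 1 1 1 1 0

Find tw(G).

2

A width-2 tree decomposition is:
Bags: B1 = {2, 6, 7}  B2 = {2, 3, 7}  B3 = {1, 6, 7}  B4 = {4, 6, 7}  B5 = {5, 6, 7}
Tree: B1–B2, B1–B3, B1–B4, B3–B5
Every bag has size at most 3, so the width is 3 − 1 = 2 and tw(G) ≤ 2. On the other hand G contains the 3-clique {2, 3, 7}. A clique must lie in a single bag of any decomposition, so no decomposition can have width below 2. Therefore the treewidth is 2.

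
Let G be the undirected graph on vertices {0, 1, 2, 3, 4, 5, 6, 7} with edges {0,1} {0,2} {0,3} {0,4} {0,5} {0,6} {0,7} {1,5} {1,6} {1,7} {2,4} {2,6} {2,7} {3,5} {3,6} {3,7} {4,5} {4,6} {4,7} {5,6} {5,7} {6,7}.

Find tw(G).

A width-4 tree decomposition is:
Bags: B1 = {0, 1, 5, 6, 7}  B2 = {0, 4, 5, 6, 7}  B3 = {0, 3, 5, 6, 7}  B4 = {0, 2, 4, 6, 7}
Tree: B1–B2, B2–B3, B2–B4
Every bag has size at most 5, so the width is 5 − 1 = 4 and tw(G) ≤ 4. On the other hand G contains the 5-clique {0, 2, 4, 6, 7}. A clique must lie in a single bag of any decomposition, so no decomposition can have width below 4. The upper and lower bounds meet at 4, so that is the treewidth.

4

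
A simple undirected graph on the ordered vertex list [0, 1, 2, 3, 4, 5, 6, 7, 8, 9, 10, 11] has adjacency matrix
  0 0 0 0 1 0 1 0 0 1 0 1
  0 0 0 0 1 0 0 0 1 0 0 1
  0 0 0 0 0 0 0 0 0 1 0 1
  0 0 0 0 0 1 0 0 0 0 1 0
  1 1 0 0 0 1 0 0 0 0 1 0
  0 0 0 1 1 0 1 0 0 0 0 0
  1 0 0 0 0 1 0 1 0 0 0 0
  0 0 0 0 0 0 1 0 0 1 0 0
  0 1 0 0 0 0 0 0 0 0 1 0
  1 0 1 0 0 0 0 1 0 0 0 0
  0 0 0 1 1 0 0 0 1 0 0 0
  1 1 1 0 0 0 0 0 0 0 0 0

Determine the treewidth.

A width-3 tree decomposition is:
Bags: B1 = {2, 6, 7, 9}  B2 = {0, 2, 6, 9}  B3 = {0, 2, 6, 11}  B4 = {0, 5, 6, 11}  B5 = {0, 4, 5, 11}  B6 = {1, 4, 5, 11}  B7 = {1, 3, 4, 5}  B8 = {1, 3, 4, 10}  B9 = {1, 3, 8, 10}
Tree: B1–B2, B2–B3, B3–B4, B4–B5, B5–B6, B6–B7, B7–B8, B8–B9
The largest bag has 4 vertices, giving width 3; this decomposition certifies tw(G) ≤ 3. For the lower bound: the 4 vertex sets {2,7,9}, {6}, {0}, {1,4,5,11} are disjoint, each induces a connected subgraph, and every pair is joined by at least one edge of G. Contracting each set to a single vertex therefore yields K_{4} as a minor, and since treewidth is minor-monotone, tw(G) ≥ tw(K_{4}) = 3. Combining the bounds, tw(G) = 3.

3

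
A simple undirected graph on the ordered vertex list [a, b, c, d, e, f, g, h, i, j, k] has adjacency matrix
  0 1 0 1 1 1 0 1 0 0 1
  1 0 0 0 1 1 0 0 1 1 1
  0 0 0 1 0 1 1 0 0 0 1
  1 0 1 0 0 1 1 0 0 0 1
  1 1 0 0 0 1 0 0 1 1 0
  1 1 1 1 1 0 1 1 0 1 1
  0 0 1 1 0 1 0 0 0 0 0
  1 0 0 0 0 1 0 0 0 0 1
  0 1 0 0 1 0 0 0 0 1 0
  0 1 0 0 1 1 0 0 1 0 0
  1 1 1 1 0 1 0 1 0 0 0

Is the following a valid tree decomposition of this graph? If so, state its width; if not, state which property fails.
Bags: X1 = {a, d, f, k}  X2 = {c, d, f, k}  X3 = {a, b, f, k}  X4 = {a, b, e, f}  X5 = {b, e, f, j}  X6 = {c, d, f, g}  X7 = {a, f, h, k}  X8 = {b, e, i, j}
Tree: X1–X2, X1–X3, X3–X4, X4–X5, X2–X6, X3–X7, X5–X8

Yes; width 3.

Vertex coverage: the bags together contain {a, b, c, d, e, f, g, h, i, j, k}, the full vertex set. Edge coverage: each edge of G has both endpoints in at least one bag. Running intersection: for every vertex, the bags containing it form a connected subtree. All three properties hold, so this is a valid tree decomposition of width max|bag| − 1 = 3, and hence tw(G) ≤ 3.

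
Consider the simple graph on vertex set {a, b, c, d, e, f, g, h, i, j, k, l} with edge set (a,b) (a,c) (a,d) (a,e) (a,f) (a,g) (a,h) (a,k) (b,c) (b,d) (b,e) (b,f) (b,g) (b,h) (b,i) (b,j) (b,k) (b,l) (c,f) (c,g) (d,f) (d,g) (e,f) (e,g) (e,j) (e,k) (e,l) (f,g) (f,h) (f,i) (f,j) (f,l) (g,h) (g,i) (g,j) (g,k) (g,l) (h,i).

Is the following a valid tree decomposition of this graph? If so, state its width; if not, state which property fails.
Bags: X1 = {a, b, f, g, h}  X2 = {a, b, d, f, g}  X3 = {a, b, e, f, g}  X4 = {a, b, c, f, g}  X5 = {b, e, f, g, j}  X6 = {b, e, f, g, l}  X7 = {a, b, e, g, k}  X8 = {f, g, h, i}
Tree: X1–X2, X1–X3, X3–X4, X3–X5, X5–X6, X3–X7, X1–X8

A tree decomposition must satisfy three properties: every vertex lies in some bag; for every edge, both endpoints lie together in some bag; and for every vertex, the bags containing it form a connected subtree. Here edge (b,i) lies in no bag, so the decomposition is invalid.

No — edge (b,i) lies in no bag.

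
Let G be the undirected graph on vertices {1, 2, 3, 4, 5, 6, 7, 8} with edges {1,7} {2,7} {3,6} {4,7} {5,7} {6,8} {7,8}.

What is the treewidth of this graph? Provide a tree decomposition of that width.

Treewidth 1.
Bags: B1 = {2, 7}  B2 = {5, 7}  B3 = {4, 7}  B4 = {7, 8}  B5 = {6, 8}  B6 = {3, 6}  B7 = {1, 7}
Tree: B1–B2, B1–B3, B3–B4, B4–B5, B5–B6, B2–B7

Every bag has size at most 2, so the width is 2 − 1 = 1 and tw(G) ≤ 1. Since G has at least one edge (e.g. 7–2), it is not an edgeless graph, so tw(G) ≥ 1. The upper and lower bounds meet at 1, so that is the treewidth.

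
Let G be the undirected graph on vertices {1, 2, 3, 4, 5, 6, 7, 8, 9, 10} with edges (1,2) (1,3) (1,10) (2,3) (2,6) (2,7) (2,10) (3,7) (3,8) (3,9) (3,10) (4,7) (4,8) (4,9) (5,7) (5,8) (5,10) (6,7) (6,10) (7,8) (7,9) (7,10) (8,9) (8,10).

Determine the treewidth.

A width-3 tree decomposition is:
Bags: B1 = {2, 3, 7, 10}  B2 = {1, 2, 3, 10}  B3 = {2, 6, 7, 10}  B4 = {3, 7, 8, 10}  B5 = {3, 7, 8, 9}  B6 = {5, 7, 8, 10}  B7 = {4, 7, 8, 9}
Tree: B1–B2, B1–B3, B1–B4, B4–B5, B4–B6, B5–B7
The largest bag has 4 vertices, giving width 3; this decomposition certifies tw(G) ≤ 3. For the lower bound, the 4 vertices {1, 2, 3, 10} are pairwise adjacent, and any tree decomposition puts a clique entirely inside one bag — forcing width ≥ 3. Therefore the treewidth is 3.

3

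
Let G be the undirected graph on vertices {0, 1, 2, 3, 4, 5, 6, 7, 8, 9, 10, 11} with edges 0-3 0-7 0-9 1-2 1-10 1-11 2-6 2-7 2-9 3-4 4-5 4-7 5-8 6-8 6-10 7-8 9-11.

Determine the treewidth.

A width-3 tree decomposition is:
Bags: B1 = {0, 3, 4, 5}  B2 = {0, 4, 5, 7}  B3 = {0, 5, 7, 8}  B4 = {0, 7, 8, 9}  B5 = {2, 7, 8, 9}  B6 = {2, 6, 8, 9}  B7 = {2, 6, 9, 11}  B8 = {1, 2, 6, 11}  B9 = {1, 6, 10, 11}
Tree: B1–B2, B2–B3, B3–B4, B4–B5, B5–B6, B6–B7, B7–B8, B8–B9
Every bag has size at most 4, so the width is 4 − 1 = 3 and tw(G) ≤ 3. For the lower bound: the 4 vertex sets {3,4,5}, {0}, {7}, {2,6,8,9} are disjoint, each induces a connected subgraph, and every pair is joined by at least one edge of G. Contracting each set to a single vertex therefore yields K_{4} as a minor, and since treewidth is minor-monotone, tw(G) ≥ tw(K_{4}) = 3. The upper and lower bounds meet at 3, so that is the treewidth.

3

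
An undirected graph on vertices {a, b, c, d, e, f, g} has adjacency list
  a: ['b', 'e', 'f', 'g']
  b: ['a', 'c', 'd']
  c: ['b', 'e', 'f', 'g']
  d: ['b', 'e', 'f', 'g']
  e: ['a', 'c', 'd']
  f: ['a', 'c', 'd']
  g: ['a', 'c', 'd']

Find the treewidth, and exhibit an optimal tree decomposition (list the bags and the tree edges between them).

The largest bag has 4 vertices, giving width 3; this decomposition certifies tw(G) ≤ 3. For the lower bound: the 4 vertex sets {c,g}, {d,f}, {a}, {b} are disjoint, each induces a connected subgraph, and every pair is joined by at least one edge of G. Contracting each set to a single vertex therefore yields K_{4} as a minor, and since treewidth is minor-monotone, tw(G) ≥ tw(K_{4}) = 3. The upper and lower bounds meet at 3, so that is the treewidth.

Treewidth 3.
Bags: B1 = {a, c, d, g}  B2 = {a, c, d, f}  B3 = {a, b, c, d}  B4 = {a, c, d, e}
Tree: B1–B2, B2–B3, B3–B4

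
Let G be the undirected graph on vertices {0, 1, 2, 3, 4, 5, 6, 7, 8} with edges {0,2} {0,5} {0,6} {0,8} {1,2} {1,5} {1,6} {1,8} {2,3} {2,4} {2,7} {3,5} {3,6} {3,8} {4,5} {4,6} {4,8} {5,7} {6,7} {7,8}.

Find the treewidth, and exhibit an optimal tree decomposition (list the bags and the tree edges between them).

The largest bag has 5 vertices, giving width 4; this decomposition certifies tw(G) ≤ 4. For the lower bound: the 5 vertex sets {1,8}, {0,2}, {6,7}, {5}, {4} are disjoint, each induces a connected subgraph, and every pair is joined by at least one edge of G. Contracting each set to a single vertex therefore yields K_{5} as a minor, and since treewidth is minor-monotone, tw(G) ≥ tw(K_{5}) = 4. Hence tw(G) = 4 exactly.

Treewidth 4.
One such decomposition:
Bags: B1 = {1, 2, 5, 6, 8}  B2 = {0, 2, 5, 6, 8}  B3 = {2, 5, 6, 7, 8}  B4 = {2, 4, 5, 6, 8}  B5 = {2, 3, 5, 6, 8}
Tree: B1–B2, B2–B3, B3–B4, B4–B5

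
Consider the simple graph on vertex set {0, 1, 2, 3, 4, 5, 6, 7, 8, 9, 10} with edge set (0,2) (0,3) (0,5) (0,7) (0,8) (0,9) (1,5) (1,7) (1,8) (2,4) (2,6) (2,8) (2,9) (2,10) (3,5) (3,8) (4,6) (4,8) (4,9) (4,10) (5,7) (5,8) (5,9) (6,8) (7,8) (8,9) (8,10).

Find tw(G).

A width-3 tree decomposition is:
Bags: B1 = {0, 5, 7, 8}  B2 = {1, 5, 7, 8}  B3 = {0, 5, 8, 9}  B4 = {0, 2, 8, 9}  B5 = {2, 4, 8, 9}  B6 = {2, 4, 8, 10}  B7 = {0, 3, 5, 8}  B8 = {2, 4, 6, 8}
Tree: B1–B2, B1–B3, B3–B4, B4–B5, B5–B6, B3–B7, B5–B8
The largest bag has 4 vertices, giving width 3; this decomposition certifies tw(G) ≤ 3. Conversely, {0, 2, 8, 9} is a clique of size 4, and the vertices of any clique must share a bag in every tree decomposition; so some bag has ≥ 4 vertices and tw(G) ≥ 3. Combining the bounds, tw(G) = 3.

3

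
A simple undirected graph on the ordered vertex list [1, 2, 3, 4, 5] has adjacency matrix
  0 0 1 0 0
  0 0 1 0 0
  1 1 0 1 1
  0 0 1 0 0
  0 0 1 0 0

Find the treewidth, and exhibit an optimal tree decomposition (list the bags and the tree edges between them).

Treewidth 1.
Bags: B1 = {3, 4}  B2 = {1, 3}  B3 = {2, 3}  B4 = {3, 5}
Tree: B1–B2, B2–B3, B3–B4

Every bag has size at most 2, so the width is 2 − 1 = 1 and tw(G) ≤ 1. G has an edge, so its treewidth is at least 1. Therefore the treewidth is 1.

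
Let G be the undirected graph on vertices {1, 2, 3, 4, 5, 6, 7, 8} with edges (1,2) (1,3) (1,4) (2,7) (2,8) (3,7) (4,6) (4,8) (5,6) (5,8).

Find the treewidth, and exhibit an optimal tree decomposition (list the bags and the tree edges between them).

Treewidth 2.
One optimal decomposition is:
Bags: B1 = {1, 3, 7}  B2 = {1, 2, 7}  B3 = {1, 2, 4}  B4 = {2, 4, 8}  B5 = {4, 6, 8}  B6 = {5, 6, 8}
Tree: B1–B2, B2–B3, B3–B4, B4–B5, B5–B6

Each bag holds 3 vertices, so the decomposition has width 2, which upper-bounds the treewidth. The edges 3–7–2–1–3 form a cycle, so G is not a tree and its treewidth is at least 2. The upper and lower bounds meet at 2, so that is the treewidth.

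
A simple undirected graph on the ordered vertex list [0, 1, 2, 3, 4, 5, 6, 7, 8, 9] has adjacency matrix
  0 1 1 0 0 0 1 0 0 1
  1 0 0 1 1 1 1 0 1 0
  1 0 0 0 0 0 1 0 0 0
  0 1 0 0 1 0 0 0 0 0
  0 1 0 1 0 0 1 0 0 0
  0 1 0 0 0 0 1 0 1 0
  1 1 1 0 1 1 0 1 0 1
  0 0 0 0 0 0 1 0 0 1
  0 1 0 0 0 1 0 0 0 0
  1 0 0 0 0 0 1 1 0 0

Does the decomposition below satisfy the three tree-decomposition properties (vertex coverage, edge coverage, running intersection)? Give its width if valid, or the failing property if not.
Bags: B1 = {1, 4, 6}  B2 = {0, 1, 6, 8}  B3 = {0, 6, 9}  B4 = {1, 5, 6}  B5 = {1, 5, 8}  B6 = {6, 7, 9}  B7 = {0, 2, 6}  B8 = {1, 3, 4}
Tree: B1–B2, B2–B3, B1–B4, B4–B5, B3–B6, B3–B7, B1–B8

A tree decomposition must satisfy three properties: every vertex lies in some bag; for every edge, both endpoints lie together in some bag; and for every vertex, the bags containing it form a connected subtree. Here bags containing vertex 8 are not connected in the tree, so the decomposition is invalid.

No — bags containing vertex 8 are not connected in the tree.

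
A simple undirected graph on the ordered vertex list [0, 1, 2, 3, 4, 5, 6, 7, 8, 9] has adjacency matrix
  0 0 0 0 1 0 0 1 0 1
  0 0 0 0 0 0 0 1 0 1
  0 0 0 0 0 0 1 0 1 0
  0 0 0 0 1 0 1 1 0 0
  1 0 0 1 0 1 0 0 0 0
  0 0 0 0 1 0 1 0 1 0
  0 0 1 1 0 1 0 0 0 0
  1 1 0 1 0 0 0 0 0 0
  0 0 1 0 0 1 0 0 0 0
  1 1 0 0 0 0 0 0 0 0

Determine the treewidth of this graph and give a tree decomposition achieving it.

Treewidth 2.
One such decomposition:
Bags: B1 = {1, 7, 9}  B2 = {0, 7, 9}  B3 = {0, 3, 7}  B4 = {0, 3, 4}  B5 = {3, 4, 6}  B6 = {4, 5, 6}  B7 = {2, 5, 6}  B8 = {2, 5, 8}
Tree: B1–B2, B2–B3, B3–B4, B4–B5, B5–B6, B6–B7, B7–B8

Each bag holds 3 vertices, so the decomposition has width 2, which upper-bounds the treewidth. Since 1–9–0–7–1 is a cycle in G, G is not acyclic. Forests are exactly the graphs of treewidth ≤ 1, so tw(G) ≥ 2. Combining the bounds, tw(G) = 2.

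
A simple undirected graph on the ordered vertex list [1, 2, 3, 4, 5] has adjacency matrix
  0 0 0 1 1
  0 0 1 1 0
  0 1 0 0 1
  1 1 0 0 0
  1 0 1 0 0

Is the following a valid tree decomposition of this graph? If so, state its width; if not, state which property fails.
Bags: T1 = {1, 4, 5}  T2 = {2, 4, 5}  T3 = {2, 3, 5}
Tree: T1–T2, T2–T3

Vertex coverage: the bags together contain {1, 2, 3, 4, 5}, the full vertex set. Edge coverage: each edge of G has both endpoints in at least one bag. Running intersection: for every vertex, the bags containing it form a connected subtree. All three properties hold, so this is a valid tree decomposition of width max|bag| − 1 = 2, and hence tw(G) ≤ 2.

Yes; width 2.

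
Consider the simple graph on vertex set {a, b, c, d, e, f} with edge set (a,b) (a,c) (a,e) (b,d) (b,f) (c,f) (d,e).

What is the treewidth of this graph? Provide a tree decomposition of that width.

Each bag holds 3 vertices, so the decomposition has width 2, which upper-bounds the treewidth. For the lower bound, G contains the cycle c–f–b–a–c, so G is not a forest; only forests have treewidth ≤ 1, hence tw(G) ≥ 2. Hence tw(G) = 2 exactly.

Treewidth 2.
One such decomposition:
Bags: B1 = {a, c, f}  B2 = {a, b, f}  B3 = {a, b, e}  B4 = {b, d, e}
Tree: B1–B2, B2–B3, B3–B4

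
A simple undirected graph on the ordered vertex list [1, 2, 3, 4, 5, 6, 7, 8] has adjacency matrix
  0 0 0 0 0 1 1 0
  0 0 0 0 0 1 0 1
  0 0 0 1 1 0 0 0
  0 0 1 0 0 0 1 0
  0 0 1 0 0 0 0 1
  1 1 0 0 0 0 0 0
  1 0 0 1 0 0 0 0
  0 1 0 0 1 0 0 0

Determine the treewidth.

A width-2 tree decomposition is:
Bags: B1 = {1, 4, 7}  B2 = {1, 3, 4}  B3 = {1, 3, 5}  B4 = {1, 5, 8}  B5 = {1, 2, 8}  B6 = {1, 2, 6}
Tree: B1–B2, B2–B3, B3–B4, B4–B5, B5–B6
Each bag holds 3 vertices, so the decomposition has width 2, which upper-bounds the treewidth. The edges 1–7–4–3–5–8–2–6–1 form a cycle, so G is not a tree and its treewidth is at least 2. Combining the bounds, tw(G) = 2.

2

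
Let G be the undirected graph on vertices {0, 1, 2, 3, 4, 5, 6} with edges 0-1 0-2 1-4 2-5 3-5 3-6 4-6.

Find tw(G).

2

A width-2 tree decomposition is:
Bags: B1 = {3, 5, 6}  B2 = {4, 5, 6}  B3 = {1, 4, 5}  B4 = {0, 1, 5}  B5 = {0, 2, 5}
Tree: B1–B2, B2–B3, B3–B4, B4–B5
Each bag holds 3 vertices, so the decomposition has width 2, which upper-bounds the treewidth. Since 5–3–6–4–1–0–2–5 is a cycle in G, G is not acyclic. Forests are exactly the graphs of treewidth ≤ 1, so tw(G) ≥ 2. Hence tw(G) = 2 exactly.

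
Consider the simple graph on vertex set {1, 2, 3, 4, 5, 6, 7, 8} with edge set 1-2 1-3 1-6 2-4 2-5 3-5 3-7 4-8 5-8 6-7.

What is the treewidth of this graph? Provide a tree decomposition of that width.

Treewidth 2.
One such decomposition:
Bags: B1 = {3, 6, 7}  B2 = {1, 3, 6}  B3 = {1, 3, 5}  B4 = {1, 2, 5}  B5 = {2, 5, 8}  B6 = {2, 4, 8}
Tree: B1–B2, B2–B3, B3–B4, B4–B5, B5–B6

The largest bag has 3 vertices, giving width 2; this decomposition certifies tw(G) ≤ 2. Since 7–6–1–3–7 is a cycle in G, G is not acyclic. Forests are exactly the graphs of treewidth ≤ 1, so tw(G) ≥ 2. Hence tw(G) = 2 exactly.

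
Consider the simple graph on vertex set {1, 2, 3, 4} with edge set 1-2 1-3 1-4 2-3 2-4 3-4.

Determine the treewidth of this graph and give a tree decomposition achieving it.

With just one bag of size 4, the width is 4 − 1 = 3, so tw(G) ≤ 3. Conversely, {1, 2, 3, 4} is a clique of size 4, and the vertices of any clique must share a bag in every tree decomposition; so some bag has ≥ 4 vertices and tw(G) ≥ 3. Combining the bounds, tw(G) = 3.

Treewidth 3.
Bags: B1 = {1, 2, 3, 4}
Tree: (single bag)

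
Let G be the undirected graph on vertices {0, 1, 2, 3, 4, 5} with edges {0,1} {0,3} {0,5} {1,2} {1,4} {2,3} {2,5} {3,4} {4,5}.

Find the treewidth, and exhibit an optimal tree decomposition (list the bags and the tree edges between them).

Treewidth 3.
Bags: B1 = {0, 1, 2, 4}  B2 = {0, 2, 4, 5}  B3 = {0, 2, 3, 4}
Tree: B1–B2, B2–B3

Every bag has size at most 4, so the width is 4 − 1 = 3 and tw(G) ≤ 3. For the lower bound: the 4 vertex sets {1,4}, {0,5}, {2}, {3} are disjoint, each induces a connected subgraph, and every pair is joined by at least one edge of G. Contracting each set to a single vertex therefore yields K_{4} as a minor, and since treewidth is minor-monotone, tw(G) ≥ tw(K_{4}) = 3. Combining the bounds, tw(G) = 3.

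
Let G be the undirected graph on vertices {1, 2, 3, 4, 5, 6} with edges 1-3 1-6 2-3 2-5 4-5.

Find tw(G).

A width-1 tree decomposition is:
Bags: B1 = {4, 5}  B2 = {2, 5}  B3 = {2, 3}  B4 = {1, 3}  B5 = {1, 6}
Tree: B1–B2, B2–B3, B3–B4, B4–B5
Every bag has size at most 2, so the width is 2 − 1 = 1 and tw(G) ≤ 1. Any graph with an edge has treewidth ≥ 1, and G has the edge 4–5. Combining the bounds, tw(G) = 1.

1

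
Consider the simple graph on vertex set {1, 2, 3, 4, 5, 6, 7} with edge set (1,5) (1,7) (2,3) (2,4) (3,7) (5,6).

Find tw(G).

1

A width-1 tree decomposition is:
Bags: B1 = {5, 6}  B2 = {1, 5}  B3 = {1, 7}  B4 = {3, 7}  B5 = {2, 3}  B6 = {2, 4}
Tree: B1–B2, B2–B3, B3–B4, B4–B5, B5–B6
The largest bag has 2 vertices, giving width 1; this decomposition certifies tw(G) ≤ 1. Since G has at least one edge (e.g. 6–5), it is not an edgeless graph, so tw(G) ≥ 1. Combining the bounds, tw(G) = 1.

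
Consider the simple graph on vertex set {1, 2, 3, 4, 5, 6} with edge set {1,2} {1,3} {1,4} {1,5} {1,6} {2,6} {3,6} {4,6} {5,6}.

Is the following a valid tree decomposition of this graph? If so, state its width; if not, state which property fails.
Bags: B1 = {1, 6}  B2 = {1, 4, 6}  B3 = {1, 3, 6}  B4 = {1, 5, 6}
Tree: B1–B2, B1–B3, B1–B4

A tree decomposition must satisfy three properties: every vertex lies in some bag; for every edge, both endpoints lie together in some bag; and for every vertex, the bags containing it form a connected subtree. Here vertex 2 appears in no bag, so the decomposition is invalid.

No — vertex 2 appears in no bag.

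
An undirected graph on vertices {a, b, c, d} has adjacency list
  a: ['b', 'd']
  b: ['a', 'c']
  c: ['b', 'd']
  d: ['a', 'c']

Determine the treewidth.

A width-2 tree decomposition is:
Bags: B1 = {b, c, d}  B2 = {a, b, d}
Tree: B1–B2
Each bag holds 3 vertices, so the decomposition has width 2, which upper-bounds the treewidth. For the lower bound, G contains the cycle d–c–b–a–d, so G is not a forest; only forests have treewidth ≤ 1, hence tw(G) ≥ 2. Therefore the treewidth is 2.

2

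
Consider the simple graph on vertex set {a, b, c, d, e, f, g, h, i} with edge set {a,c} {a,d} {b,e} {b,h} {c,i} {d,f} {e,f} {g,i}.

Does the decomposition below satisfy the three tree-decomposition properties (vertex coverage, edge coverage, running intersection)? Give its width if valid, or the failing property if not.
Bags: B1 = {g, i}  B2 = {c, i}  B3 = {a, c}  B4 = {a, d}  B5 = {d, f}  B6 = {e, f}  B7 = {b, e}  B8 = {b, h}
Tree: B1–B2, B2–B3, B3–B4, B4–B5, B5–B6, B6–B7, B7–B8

Yes; width 1.

Vertex coverage: the bags together contain {a, b, c, d, e, f, g, h, i}, the full vertex set. Edge coverage: each edge of G has both endpoints in at least one bag. Running intersection: for every vertex, the bags containing it form a connected subtree. All three properties hold, so this is a valid tree decomposition of width max|bag| − 1 = 1, and hence tw(G) ≤ 1.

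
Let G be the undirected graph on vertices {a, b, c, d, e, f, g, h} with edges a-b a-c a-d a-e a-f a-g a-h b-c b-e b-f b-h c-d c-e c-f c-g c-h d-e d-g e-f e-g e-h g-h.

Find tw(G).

4

A width-4 tree decomposition is:
Bags: B1 = {a, b, c, e, h}  B2 = {a, c, e, g, h}  B3 = {a, c, d, e, g}  B4 = {a, b, c, e, f}
Tree: B1–B2, B2–B3, B1–B4
The largest bag has 5 vertices, giving width 4; this decomposition certifies tw(G) ≤ 4. Conversely, {a, c, d, e, g} is a clique of size 5, and the vertices of any clique must share a bag in every tree decomposition; so some bag has ≥ 5 vertices and tw(G) ≥ 4. Therefore the treewidth is 4.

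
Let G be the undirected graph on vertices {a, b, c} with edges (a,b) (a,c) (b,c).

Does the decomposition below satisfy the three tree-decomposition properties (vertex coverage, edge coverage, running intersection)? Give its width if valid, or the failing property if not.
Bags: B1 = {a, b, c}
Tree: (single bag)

Yes; width 2.

Vertex coverage: the bags together contain {a, b, c}, the full vertex set. Edge coverage: each edge of G has both endpoints in at least one bag. Running intersection: for every vertex, the bags containing it form a connected subtree. All three properties hold, so this is a valid tree decomposition of width max|bag| − 1 = 2, and hence tw(G) ≤ 2.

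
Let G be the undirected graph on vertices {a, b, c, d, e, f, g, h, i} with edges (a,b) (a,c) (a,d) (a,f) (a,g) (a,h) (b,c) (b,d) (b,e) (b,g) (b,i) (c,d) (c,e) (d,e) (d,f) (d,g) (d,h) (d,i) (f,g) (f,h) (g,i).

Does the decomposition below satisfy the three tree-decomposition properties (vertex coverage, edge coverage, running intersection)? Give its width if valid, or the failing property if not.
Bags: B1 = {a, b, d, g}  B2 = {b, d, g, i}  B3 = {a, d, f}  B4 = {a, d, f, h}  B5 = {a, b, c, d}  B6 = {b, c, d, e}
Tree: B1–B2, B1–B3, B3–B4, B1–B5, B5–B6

A tree decomposition must satisfy three properties: every vertex lies in some bag; for every edge, both endpoints lie together in some bag; and for every vertex, the bags containing it form a connected subtree. Here edge (g,f) lies in no bag, so the decomposition is invalid.

No — edge (g,f) lies in no bag.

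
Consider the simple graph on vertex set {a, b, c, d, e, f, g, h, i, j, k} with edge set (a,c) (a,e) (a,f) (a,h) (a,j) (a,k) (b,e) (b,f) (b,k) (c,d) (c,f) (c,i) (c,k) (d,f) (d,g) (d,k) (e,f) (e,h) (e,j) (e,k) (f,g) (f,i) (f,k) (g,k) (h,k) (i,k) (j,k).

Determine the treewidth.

A width-3 tree decomposition is:
Bags: B1 = {c, f, i, k}  B2 = {a, c, f, k}  B3 = {a, e, f, k}  B4 = {a, e, j, k}  B5 = {c, d, f, k}  B6 = {d, f, g, k}  B7 = {a, e, h, k}  B8 = {b, e, f, k}
Tree: B1–B2, B2–B3, B3–B4, B2–B5, B5–B6, B4–B7, B3–B8
Each bag holds 4 vertices, so the decomposition has width 3, which upper-bounds the treewidth. Conversely, {a, e, j, k} is a clique of size 4, and the vertices of any clique must share a bag in every tree decomposition; so some bag has ≥ 4 vertices and tw(G) ≥ 3. Therefore the treewidth is 3.

3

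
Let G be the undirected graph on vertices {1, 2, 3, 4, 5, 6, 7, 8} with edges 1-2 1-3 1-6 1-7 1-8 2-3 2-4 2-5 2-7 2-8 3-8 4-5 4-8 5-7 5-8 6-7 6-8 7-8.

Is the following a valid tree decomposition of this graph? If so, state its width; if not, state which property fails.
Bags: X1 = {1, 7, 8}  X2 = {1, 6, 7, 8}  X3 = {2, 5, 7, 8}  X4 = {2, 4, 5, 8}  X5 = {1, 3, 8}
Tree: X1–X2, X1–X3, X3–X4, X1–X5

No — edge (2,1) lies in no bag.

A tree decomposition must satisfy three properties: every vertex lies in some bag; for every edge, both endpoints lie together in some bag; and for every vertex, the bags containing it form a connected subtree. Here edge (2,1) lies in no bag, so the decomposition is invalid.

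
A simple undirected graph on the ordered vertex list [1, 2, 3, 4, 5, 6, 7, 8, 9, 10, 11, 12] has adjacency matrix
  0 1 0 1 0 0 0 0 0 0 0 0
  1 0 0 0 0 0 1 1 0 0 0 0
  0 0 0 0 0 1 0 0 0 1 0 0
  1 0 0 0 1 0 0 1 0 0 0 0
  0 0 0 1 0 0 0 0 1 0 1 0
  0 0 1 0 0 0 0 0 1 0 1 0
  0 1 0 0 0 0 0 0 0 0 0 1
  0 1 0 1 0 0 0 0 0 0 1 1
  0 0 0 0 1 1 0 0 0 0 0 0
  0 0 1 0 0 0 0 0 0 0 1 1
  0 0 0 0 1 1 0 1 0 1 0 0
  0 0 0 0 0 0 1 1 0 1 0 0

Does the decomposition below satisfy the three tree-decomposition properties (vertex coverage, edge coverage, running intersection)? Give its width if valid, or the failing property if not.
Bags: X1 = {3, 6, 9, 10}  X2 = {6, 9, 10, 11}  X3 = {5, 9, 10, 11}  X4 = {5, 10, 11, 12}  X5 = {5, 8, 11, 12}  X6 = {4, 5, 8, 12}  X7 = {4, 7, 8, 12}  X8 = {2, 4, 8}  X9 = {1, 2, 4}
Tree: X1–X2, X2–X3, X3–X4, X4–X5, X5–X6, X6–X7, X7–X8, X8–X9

No — edge (7,2) lies in no bag.

A tree decomposition must satisfy three properties: every vertex lies in some bag; for every edge, both endpoints lie together in some bag; and for every vertex, the bags containing it form a connected subtree. Here edge (7,2) lies in no bag, so the decomposition is invalid.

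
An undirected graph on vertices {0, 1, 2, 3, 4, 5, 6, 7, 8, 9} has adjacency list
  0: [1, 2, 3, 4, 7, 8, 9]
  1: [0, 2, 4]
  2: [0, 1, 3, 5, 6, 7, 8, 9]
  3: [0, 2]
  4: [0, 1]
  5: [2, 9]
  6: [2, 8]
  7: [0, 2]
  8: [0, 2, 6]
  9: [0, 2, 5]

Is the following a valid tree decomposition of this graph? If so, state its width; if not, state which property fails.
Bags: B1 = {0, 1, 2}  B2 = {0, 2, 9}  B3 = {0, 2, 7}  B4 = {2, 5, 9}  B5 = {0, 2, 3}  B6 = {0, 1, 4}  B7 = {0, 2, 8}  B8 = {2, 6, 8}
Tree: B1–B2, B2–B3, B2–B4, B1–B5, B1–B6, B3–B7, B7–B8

Yes; width 2.

Every vertex of G appears in some bag (union = {0, 1, 2, 3, 4, 5, 6, 7, 8, 9}); every edge is covered by a bag; and for each vertex v the set of bags containing v is connected in the bag tree. The decomposition is therefore valid. The largest bag has 3 vertices, so the width is 2.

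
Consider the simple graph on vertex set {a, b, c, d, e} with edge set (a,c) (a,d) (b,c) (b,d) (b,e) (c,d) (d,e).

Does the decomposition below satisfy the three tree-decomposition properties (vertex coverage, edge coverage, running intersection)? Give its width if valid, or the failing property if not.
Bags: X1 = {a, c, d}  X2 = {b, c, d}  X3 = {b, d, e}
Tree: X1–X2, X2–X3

Checking the three conditions: (i) the bags cover all of {a, b, c, d, e}; (ii) for each edge, some bag contains both endpoints; (iii) the bags containing any fixed vertex form a subtree. All hold, so the decomposition is valid with width 3 − 1 = 2.

Yes; width 2.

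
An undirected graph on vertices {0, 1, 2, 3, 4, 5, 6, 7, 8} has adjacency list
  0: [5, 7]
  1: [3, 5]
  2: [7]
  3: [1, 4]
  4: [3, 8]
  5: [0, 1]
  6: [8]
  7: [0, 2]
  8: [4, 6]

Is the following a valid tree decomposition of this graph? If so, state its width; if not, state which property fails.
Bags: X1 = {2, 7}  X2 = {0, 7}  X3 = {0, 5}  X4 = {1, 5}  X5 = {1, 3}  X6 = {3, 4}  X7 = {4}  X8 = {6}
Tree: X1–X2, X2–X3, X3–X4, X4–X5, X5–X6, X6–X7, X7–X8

No — vertex 8 appears in no bag.

A tree decomposition must satisfy three properties: every vertex lies in some bag; for every edge, both endpoints lie together in some bag; and for every vertex, the bags containing it form a connected subtree. Here vertex 8 appears in no bag, so the decomposition is invalid.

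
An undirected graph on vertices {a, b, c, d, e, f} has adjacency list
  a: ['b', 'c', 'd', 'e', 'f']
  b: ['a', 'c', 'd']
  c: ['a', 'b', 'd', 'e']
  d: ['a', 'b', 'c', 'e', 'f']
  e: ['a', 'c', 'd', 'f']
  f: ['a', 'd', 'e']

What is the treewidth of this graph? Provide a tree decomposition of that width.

Each bag holds 4 vertices, so the decomposition has width 3, which upper-bounds the treewidth. Conversely, {a, c, d, e} is a clique of size 4, and the vertices of any clique must share a bag in every tree decomposition; so some bag has ≥ 4 vertices and tw(G) ≥ 3. The upper and lower bounds meet at 3, so that is the treewidth.

Treewidth 3.
One optimal decomposition is:
Bags: B1 = {a, b, c, d}  B2 = {a, c, d, e}  B3 = {a, d, e, f}
Tree: B1–B2, B2–B3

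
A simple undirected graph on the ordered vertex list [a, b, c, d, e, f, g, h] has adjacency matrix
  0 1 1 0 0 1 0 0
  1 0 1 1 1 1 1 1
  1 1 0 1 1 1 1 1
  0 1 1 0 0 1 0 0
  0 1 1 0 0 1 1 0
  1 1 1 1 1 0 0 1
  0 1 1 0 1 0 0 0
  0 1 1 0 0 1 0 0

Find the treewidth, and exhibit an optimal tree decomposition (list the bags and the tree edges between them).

Each bag holds 4 vertices, so the decomposition has width 3, which upper-bounds the treewidth. For the lower bound, the 4 vertices {b, c, e, g} are pairwise adjacent, and any tree decomposition puts a clique entirely inside one bag — forcing width ≥ 3. Combining the bounds, tw(G) = 3.

Treewidth 3.
Bags: B1 = {b, c, f, h}  B2 = {b, c, d, f}  B3 = {b, c, e, f}  B4 = {a, b, c, f}  B5 = {b, c, e, g}
Tree: B1–B2, B2–B3, B1–B4, B3–B5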